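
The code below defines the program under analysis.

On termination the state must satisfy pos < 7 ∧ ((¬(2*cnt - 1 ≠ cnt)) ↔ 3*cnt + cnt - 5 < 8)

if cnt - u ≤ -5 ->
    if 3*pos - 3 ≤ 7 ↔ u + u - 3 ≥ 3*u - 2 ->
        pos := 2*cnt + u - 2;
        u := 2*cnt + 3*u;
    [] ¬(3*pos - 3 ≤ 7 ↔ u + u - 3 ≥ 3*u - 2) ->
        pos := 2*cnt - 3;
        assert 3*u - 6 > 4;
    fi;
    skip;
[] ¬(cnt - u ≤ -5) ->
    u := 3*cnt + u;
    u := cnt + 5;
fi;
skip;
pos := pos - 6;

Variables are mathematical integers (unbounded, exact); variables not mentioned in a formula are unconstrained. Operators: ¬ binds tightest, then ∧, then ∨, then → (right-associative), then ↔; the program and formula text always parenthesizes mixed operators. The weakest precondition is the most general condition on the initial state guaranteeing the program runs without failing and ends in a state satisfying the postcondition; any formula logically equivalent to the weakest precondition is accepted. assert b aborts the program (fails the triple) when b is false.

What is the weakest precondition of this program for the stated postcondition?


Working backward. After the program, the postcondition pos < 7 ∧ ((¬(2*cnt - 1 ≠ cnt)) ↔ 3*cnt + cnt - 5 < 8) must hold; in canonical form it is pos < 7 ∧ ((¬(cnt ≠ 1)) ↔ 4*cnt < 13).
Before pos := pos - 6: pos < 13 ∧ ((¬(cnt ≠ 1)) ↔ 4*cnt < 13)
Before skip: pos < 13 ∧ ((¬(cnt ≠ 1)) ↔ 4*cnt < 13)
Then branch requires ((3*pos ≤ 10 ↔ u ≤ -1) → (2*cnt + u < 15 ∧ ((¬(cnt ≠ 1)) ↔ 4*cnt < 13))) ∧ ((¬(3*pos ≤ 10 ↔ u ≤ -1)) → (3*u > 10 ∧ 2*cnt < 16 ∧ ((¬(cnt ≠ 1)) ↔ 4*cnt < 13))); else branch requires pos < 13 ∧ ((¬(cnt ≠ 1)) ↔ 4*cnt < 13).
Before the if: (cnt ≤ u - 5 → (((3*pos ≤ 10 ↔ u ≤ -1) → (2*cnt + u < 15 ∧ ((¬(cnt ≠ 1)) ↔ 4*cnt < 13))) ∧ ((¬(3*pos ≤ 10 ↔ u ≤ -1)) → (3*u > 10 ∧ 2*cnt < 16 ∧ ((¬(cnt ≠ 1)) ↔ 4*cnt < 13))))) ∧ ((¬(cnt ≤ u - 5)) → (pos < 13 ∧ ((¬(cnt ≠ 1)) ↔ 4*cnt < 13)))
Answer: WP = (cnt ≤ u - 5 → (((3*pos ≤ 10 ↔ u ≤ -1) → (2*cnt + u < 15 ∧ ((¬(cnt ≠ 1)) ↔ 4*cnt < 13))) ∧ ((¬(3*pos ≤ 10 ↔ u ≤ -1)) → (3*u > 10 ∧ 2*cnt < 16 ∧ ((¬(cnt ≠ 1)) ↔ 4*cnt < 13))))) ∧ ((¬(cnt ≤ u - 5)) → (pos < 13 ∧ ((¬(cnt ≠ 1)) ↔ 4*cnt < 13)))


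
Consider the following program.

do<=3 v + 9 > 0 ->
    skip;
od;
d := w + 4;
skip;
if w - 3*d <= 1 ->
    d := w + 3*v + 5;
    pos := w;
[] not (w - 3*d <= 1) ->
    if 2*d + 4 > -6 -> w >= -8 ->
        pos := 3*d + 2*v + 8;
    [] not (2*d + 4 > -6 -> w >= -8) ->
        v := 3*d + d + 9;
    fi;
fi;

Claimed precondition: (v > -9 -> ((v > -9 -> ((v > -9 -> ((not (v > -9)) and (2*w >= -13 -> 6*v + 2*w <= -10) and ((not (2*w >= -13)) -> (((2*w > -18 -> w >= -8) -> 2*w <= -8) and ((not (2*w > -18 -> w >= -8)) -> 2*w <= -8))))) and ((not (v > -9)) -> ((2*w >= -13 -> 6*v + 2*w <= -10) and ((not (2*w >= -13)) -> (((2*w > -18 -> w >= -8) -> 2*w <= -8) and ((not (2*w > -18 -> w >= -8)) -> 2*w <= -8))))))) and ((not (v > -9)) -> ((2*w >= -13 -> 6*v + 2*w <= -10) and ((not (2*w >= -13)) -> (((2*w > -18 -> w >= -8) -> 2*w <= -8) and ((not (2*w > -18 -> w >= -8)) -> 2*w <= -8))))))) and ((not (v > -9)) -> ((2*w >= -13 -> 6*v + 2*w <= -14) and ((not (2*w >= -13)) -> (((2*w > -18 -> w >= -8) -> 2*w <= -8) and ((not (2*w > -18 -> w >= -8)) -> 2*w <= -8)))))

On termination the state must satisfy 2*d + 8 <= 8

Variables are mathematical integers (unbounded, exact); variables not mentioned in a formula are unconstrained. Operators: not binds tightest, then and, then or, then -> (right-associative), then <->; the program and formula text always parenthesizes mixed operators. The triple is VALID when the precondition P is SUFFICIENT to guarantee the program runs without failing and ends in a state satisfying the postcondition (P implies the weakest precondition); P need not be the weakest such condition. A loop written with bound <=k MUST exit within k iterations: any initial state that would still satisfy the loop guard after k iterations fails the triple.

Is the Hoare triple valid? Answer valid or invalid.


Working backward. After the program, the postcondition 2*d + 8 <= 8 must hold; in canonical form it is 2*d <= 0.
Then branch requires 6*v + 2*w <= -10; else branch requires ((2*d > -10 -> w >= -8) -> 2*d <= 0) and ((not (2*d > -10 -> w >= -8)) -> 2*d <= 0).
Before the if: (w <= 3*d + 1 -> 6*v + 2*w <= -10) and ((not (w <= 3*d + 1)) -> (((2*d > -10 -> w >= -8) -> 2*d <= 0) and ((not (2*d > -10 -> w >= -8)) -> 2*d <= 0)))
Before skip: (w <= 3*d + 1 -> 6*v + 2*w <= -10) and ((not (w <= 3*d + 1)) -> (((2*d > -10 -> w >= -8) -> 2*d <= 0) and ((not (2*d > -10 -> w >= -8)) -> 2*d <= 0)))
Before d := w + 4: (2*w >= -13 -> 6*v + 2*w <= -10) and ((not (2*w >= -13)) -> (((2*w > -18 -> w >= -8) -> 2*w <= -8) and ((not (2*w > -18 -> w >= -8)) -> 2*w <= -8)))
Before the loop (bound <=3), unroll the exhaustion recursion (WP_0 = exit-now case; WP_j = one more guarded iteration, up to j = 3):
  WP_0: (not (v > -9)) and (2*w >= -13 -> 6*v + 2*w <= -10) and ((not (2*w >= -13)) -> (((2*w > -18 -> w >= -8) -> 2*w <= -8) and ((not (2*w > -18 -> w >= -8)) -> 2*w <= -8)))
  WP_1: (v > -9 -> ((not (v > -9)) and (2*w >= -13 -> 6*v + 2*w <= -10) and ((not (2*w >= -13)) -> (((2*w > -18 -> w >= -8) -> 2*w <= -8) and ((not (2*w > -18 -> w >= -8)) -> 2*w <= -8))))) and ((not (v > -9)) -> ((2*w >= -13 -> 6*v + 2*w <= -10) and ((not (2*w >= -13)) -> (((2*w > -18 -> w >= -8) -> 2*w <= -8) and ((not (2*w > -18 -> w >= -8)) -> 2*w <= -8)))))
  WP_2: (v > -9 -> ((v > -9 -> ((not (v > -9)) and (2*w >= -13 -> 6*v + 2*w <= -10) and ((not (2*w >= -13)) -> (((2*w > -18 -> w >= -8) -> 2*w <= -8) and ((not (2*w > -18 -> w >= -8)) -> 2*w <= -8))))) and ((not (v > -9)) -> ((2*w >= -13 -> 6*v + 2*w <= -10) and ((not (2*w >= -13)) -> (((2*w > -18 -> w >= -8) -> 2*w <= -8) and ((not (2*w > -18 -> w >= -8)) -> 2*w <= -8))))))) and ((not (v > -9)) -> ((2*w >= -13 -> 6*v + 2*w <= -10) and ((not (2*w >= -13)) -> (((2*w > -18 -> w >= -8) -> 2*w <= -8) and ((not (2*w > -18 -> w >= -8)) -> 2*w <= -8)))))
  WP_3: (v > -9 -> ((v > -9 -> ((v > -9 -> ((not (v > -9)) and (2*w >= -13 -> 6*v + 2*w <= -10) and ((not (2*w >= -13)) -> (((2*w > -18 -> w >= -8) -> 2*w <= -8) and ((not (2*w > -18 -> w >= -8)) -> 2*w <= -8))))) and ((not (v > -9)) -> ((2*w >= -13 -> 6*v + 2*w <= -10) and ((not (2*w >= -13)) -> (((2*w > -18 -> w >= -8) -> 2*w <= -8) and ((not (2*w > -18 -> w >= -8)) -> 2*w <= -8))))))) and ((not (v > -9)) -> ((2*w >= -13 -> 6*v + 2*w <= -10) and ((not (2*w >= -13)) -> (((2*w > -18 -> w >= -8) -> 2*w <= -8) and ((not (2*w > -18 -> w >= -8)) -> 2*w <= -8))))))) and ((not (v > -9)) -> ((2*w >= -13 -> 6*v + 2*w <= -10) and ((not (2*w >= -13)) -> (((2*w > -18 -> w >= -8) -> 2*w <= -8) and ((not (2*w > -18 -> w >= -8)) -> 2*w <= -8)))))
So before the loop: (v > -9 -> ((v > -9 -> ((v > -9 -> ((not (v > -9)) and (2*w >= -13 -> 6*v + 2*w <= -10) and ((not (2*w >= -13)) -> (((2*w > -18 -> w >= -8) -> 2*w <= -8) and ((not (2*w > -18 -> w >= -8)) -> 2*w <= -8))))) and ((not (v > -9)) -> ((2*w >= -13 -> 6*v + 2*w <= -10) and ((not (2*w >= -13)) -> (((2*w > -18 -> w >= -8) -> 2*w <= -8) and ((not (2*w > -18 -> w >= -8)) -> 2*w <= -8))))))) and ((not (v > -9)) -> ((2*w >= -13 -> 6*v + 2*w <= -10) and ((not (2*w >= -13)) -> (((2*w > -18 -> w >= -8) -> 2*w <= -8) and ((not (2*w > -18 -> w >= -8)) -> 2*w <= -8))))))) and ((not (v > -9)) -> ((2*w >= -13 -> 6*v + 2*w <= -10) and ((not (2*w >= -13)) -> (((2*w > -18 -> w >= -8) -> 2*w <= -8) and ((not (2*w > -18 -> w >= -8)) -> 2*w <= -8)))))
The weakest precondition is (v > -9 -> ((v > -9 -> ((v > -9 -> ((not (v > -9)) and (2*w >= -13 -> 6*v + 2*w <= -10) and ((not (2*w >= -13)) -> (((2*w > -18 -> w >= -8) -> 2*w <= -8) and ((not (2*w > -18 -> w >= -8)) -> 2*w <= -8))))) and ((not (v > -9)) -> ((2*w >= -13 -> 6*v + 2*w <= -10) and ((not (2*w >= -13)) -> (((2*w > -18 -> w >= -8) -> 2*w <= -8) and ((not (2*w > -18 -> w >= -8)) -> 2*w <= -8))))))) and ((not (v > -9)) -> ((2*w >= -13 -> 6*v + 2*w <= -10) and ((not (2*w >= -13)) -> (((2*w > -18 -> w >= -8) -> 2*w <= -8) and ((not (2*w > -18 -> w >= -8)) -> 2*w <= -8))))))) and ((not (v > -9)) -> ((2*w >= -13 -> 6*v + 2*w <= -10) and ((not (2*w >= -13)) -> (((2*w > -18 -> w >= -8) -> 2*w <= -8) and ((not (2*w > -18 -> w >= -8)) -> 2*w <= -8))))).
Check whether (v > -9 -> ((v > -9 -> ((v > -9 -> ((not (v > -9)) and (2*w >= -13 -> 6*v + 2*w <= -10) and ((not (2*w >= -13)) -> (((2*w > -18 -> w >= -8) -> 2*w <= -8) and ((not (2*w > -18 -> w >= -8)) -> 2*w <= -8))))) and ((not (v > -9)) -> ((2*w >= -13 -> 6*v + 2*w <= -10) and ((not (2*w >= -13)) -> (((2*w > -18 -> w >= -8) -> 2*w <= -8) and ((not (2*w > -18 -> w >= -8)) -> 2*w <= -8))))))) and ((not (v > -9)) -> ((2*w >= -13 -> 6*v + 2*w <= -10) and ((not (2*w >= -13)) -> (((2*w > -18 -> w >= -8) -> 2*w <= -8) and ((not (2*w > -18 -> w >= -8)) -> 2*w <= -8))))))) and ((not (v > -9)) -> ((2*w >= -13 -> 6*v + 2*w <= -14) and ((not (2*w >= -13)) -> (((2*w > -18 -> w >= -8) -> 2*w <= -8) and ((not (2*w > -18 -> w >= -8)) -> 2*w <= -8))))) implies it.
Every state satisfying the precondition satisfies the weakest precondition: the implication holds.
Answer: valid


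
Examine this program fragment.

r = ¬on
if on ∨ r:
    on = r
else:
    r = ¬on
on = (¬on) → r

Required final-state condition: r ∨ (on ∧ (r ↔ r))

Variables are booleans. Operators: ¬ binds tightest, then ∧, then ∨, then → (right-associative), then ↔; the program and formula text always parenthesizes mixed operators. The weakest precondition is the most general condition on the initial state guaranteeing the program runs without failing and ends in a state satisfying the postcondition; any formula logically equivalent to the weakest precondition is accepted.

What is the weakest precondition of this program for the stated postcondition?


Working backward. After the program, the postcondition r ∨ (on ∧ (r ↔ r)) must hold; in canonical form it is r ∨ on.
Before on := (¬on) → r: r ∨ ((¬on) → r)
Then branch requires r ∨ ((¬r) → r); else branch requires true.
Before the if: (on ∨ r) → (r ∨ ((¬r) → r))
Before r := ¬on: (¬on) ∨ (on → (¬on))
Answer: WP = (¬on) ∨ (on → (¬on))


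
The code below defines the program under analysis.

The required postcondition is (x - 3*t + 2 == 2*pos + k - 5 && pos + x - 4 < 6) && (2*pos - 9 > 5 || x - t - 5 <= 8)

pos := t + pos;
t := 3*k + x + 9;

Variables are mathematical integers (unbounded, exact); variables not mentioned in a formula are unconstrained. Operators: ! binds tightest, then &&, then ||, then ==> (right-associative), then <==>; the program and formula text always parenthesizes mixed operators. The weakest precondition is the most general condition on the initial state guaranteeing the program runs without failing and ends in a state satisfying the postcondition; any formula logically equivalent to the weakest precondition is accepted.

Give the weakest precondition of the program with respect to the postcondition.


Working backward. After the program, the postcondition (x - 3*t + 2 == 2*pos + k - 5 && pos + x - 4 < 6) && (2*pos - 9 > 5 || x - t - 5 <= 8) must hold; in canonical form it is x == k + 2*pos + 3*t - 7 && pos + x < 10 && (2*pos > 14 || x <= t + 13).
Before t := 3*k + x + 9: 10*k + 2*pos + 2*x == -20 && pos + x < 10 && (2*pos > 14 || 3*k >= -22)
Before pos := t + pos: 10*k + 2*pos + 2*t + 2*x == -20 && pos + t + x < 10 && (2*pos + 2*t > 14 || 3*k >= -22)
Answer: WP = 10*k + 2*pos + 2*t + 2*x == -20 && pos + t + x < 10 && (2*pos + 2*t > 14 || 3*k >= -22)


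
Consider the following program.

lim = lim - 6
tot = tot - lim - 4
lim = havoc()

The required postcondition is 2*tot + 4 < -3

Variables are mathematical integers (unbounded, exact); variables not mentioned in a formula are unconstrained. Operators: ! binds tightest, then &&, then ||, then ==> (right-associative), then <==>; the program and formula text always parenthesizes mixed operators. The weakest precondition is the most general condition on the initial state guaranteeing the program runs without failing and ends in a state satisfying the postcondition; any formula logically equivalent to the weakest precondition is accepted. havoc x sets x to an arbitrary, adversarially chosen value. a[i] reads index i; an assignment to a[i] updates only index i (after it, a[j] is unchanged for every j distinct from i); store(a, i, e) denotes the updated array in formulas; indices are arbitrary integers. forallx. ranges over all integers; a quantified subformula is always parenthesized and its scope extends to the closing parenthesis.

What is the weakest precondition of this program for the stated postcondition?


Working backward. After the program, the postcondition 2*tot + 4 < -3 must hold; in canonical form it is 2*tot < -7.
Before havoc lim: 2*tot < -7
Before tot := tot - lim - 4: 2*tot < 2*lim + 1
Before lim := lim - 6: 2*tot < 2*lim - 11
Answer: WP = 2*tot < 2*lim - 11


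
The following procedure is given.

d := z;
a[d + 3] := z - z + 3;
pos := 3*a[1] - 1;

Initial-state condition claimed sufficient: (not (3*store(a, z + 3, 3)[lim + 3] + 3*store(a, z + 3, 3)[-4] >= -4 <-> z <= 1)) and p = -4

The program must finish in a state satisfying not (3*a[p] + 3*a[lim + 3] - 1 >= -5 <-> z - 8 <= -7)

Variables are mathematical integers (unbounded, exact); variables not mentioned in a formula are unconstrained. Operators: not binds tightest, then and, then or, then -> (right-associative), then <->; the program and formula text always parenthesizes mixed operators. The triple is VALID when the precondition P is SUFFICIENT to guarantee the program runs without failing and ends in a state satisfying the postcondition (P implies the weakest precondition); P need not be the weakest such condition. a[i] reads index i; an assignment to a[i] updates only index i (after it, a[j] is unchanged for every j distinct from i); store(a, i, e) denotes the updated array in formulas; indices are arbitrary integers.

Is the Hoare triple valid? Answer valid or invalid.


Working backward. After the program, the postcondition not (3*a[p] + 3*a[lim + 3] - 1 >= -5 <-> z - 8 <= -7) must hold; in canonical form it is not (3*a[lim + 3] + 3*a[p] >= -4 <-> z <= 1).
Before pos := 3*a[1] - 1: not (3*a[lim + 3] + 3*a[p] >= -4 <-> z <= 1)
Before a[d + 3] := z - z + 3: not (3*store(a, d + 3, 3)[lim + 3] + 3*store(a, d + 3, 3)[p] >= -4 <-> z <= 1)
Before d := z: not (3*store(a, z + 3, 3)[lim + 3] + 3*store(a, z + 3, 3)[p] >= -4 <-> z <= 1)
The weakest precondition is not (3*store(a, z + 3, 3)[lim + 3] + 3*store(a, z + 3, 3)[p] >= -4 <-> z <= 1).
Check whether (not (3*store(a, z + 3, 3)[lim + 3] + 3*store(a, z + 3, 3)[-4] >= -4 <-> z <= 1)) and p = -4 implies it.
Every state satisfying the precondition satisfies the weakest precondition: the implication holds.
Answer: valid


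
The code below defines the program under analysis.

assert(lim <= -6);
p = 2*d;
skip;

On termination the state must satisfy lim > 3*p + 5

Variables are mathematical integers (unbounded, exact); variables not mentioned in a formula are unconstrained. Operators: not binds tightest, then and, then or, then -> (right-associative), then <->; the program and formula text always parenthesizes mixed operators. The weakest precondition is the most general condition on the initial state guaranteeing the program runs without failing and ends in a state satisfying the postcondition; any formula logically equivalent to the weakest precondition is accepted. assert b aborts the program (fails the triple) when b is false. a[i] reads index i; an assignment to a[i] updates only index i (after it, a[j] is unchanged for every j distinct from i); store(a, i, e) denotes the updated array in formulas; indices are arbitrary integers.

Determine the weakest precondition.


Working backward. After the program, lim > 3*p + 5 must hold.
Before skip: lim > 3*p + 5
Before p := 2*d: lim > 6*d + 5
Before assert lim <= -6: lim <= -6 and lim > 6*d + 5
Answer: WP = lim <= -6 and lim > 6*d + 5


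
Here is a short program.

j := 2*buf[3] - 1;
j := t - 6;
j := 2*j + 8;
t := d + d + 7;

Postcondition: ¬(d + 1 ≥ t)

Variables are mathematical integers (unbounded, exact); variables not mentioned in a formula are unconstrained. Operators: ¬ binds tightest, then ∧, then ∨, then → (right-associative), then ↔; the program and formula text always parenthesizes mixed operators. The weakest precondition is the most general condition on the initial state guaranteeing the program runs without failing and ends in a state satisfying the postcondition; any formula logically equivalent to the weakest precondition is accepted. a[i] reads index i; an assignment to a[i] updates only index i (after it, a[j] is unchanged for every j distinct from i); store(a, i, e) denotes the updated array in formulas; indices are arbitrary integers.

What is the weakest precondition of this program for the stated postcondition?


Working backward. After the program, the postcondition ¬(d + 1 ≥ t) must hold; in canonical form it is ¬(d ≥ t - 1).
Before t := d + d + 7: ¬(d ≤ -6)
Before j := 2*j + 8: ¬(d ≤ -6)
Before j := t - 6: ¬(d ≤ -6)
Before j := 2*buf[3] - 1: ¬(d ≤ -6)
Answer: WP = ¬(d ≤ -6)


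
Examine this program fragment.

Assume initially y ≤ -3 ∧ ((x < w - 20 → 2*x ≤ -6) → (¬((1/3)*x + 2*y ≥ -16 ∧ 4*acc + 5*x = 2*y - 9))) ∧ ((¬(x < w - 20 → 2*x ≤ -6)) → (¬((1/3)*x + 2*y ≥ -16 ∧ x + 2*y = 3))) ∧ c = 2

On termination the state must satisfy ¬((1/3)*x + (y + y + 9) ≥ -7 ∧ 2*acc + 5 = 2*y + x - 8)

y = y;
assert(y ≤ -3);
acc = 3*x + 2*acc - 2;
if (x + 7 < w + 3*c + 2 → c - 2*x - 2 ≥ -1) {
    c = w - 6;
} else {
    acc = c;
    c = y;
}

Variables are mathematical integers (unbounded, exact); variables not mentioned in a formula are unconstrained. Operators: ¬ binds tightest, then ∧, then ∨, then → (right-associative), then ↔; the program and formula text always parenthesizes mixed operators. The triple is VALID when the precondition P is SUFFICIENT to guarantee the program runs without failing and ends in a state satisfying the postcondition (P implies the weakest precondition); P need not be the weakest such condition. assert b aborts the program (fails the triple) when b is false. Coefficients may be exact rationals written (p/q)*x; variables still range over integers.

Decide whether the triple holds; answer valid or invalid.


Working backward. After the program, the postcondition ¬((1/3)*x + (y + y + 9) ≥ -7 ∧ 2*acc + 5 = 2*y + x - 8) must hold; in canonical form it is ¬((1/3)*x + 2*y ≥ -16 ∧ 2*acc = x + 2*y - 13).
Then branch requires ¬((1/3)*x + 2*y ≥ -16 ∧ 2*acc = x + 2*y - 13); else branch requires ¬((1/3)*x + 2*y ≥ -16 ∧ 2*c = x + 2*y - 13).
Before the if: ((x < 3*c + w - 5 → c ≥ 2*x + 1) → (¬((1/3)*x + 2*y ≥ -16 ∧ 2*acc = x + 2*y - 13))) ∧ ((¬(x < 3*c + w - 5 → c ≥ 2*x + 1)) → (¬((1/3)*x + 2*y ≥ -16 ∧ 2*c = x + 2*y - 13)))
Before acc := 3*x + 2*acc - 2: ((x < 3*c + w - 5 → c ≥ 2*x + 1) → (¬((1/3)*x + 2*y ≥ -16 ∧ 4*acc + 5*x = 2*y - 9))) ∧ ((¬(x < 3*c + w - 5 → c ≥ 2*x + 1)) → (¬((1/3)*x + 2*y ≥ -16 ∧ 2*c = x + 2*y - 13)))
Before assert y ≤ -3: y ≤ -3 ∧ ((x < 3*c + w - 5 → c ≥ 2*x + 1) → (¬((1/3)*x + 2*y ≥ -16 ∧ 4*acc + 5*x = 2*y - 9))) ∧ ((¬(x < 3*c + w - 5 → c ≥ 2*x + 1)) → (¬((1/3)*x + 2*y ≥ -16 ∧ 2*c = x + 2*y - 13)))
Before y := y: y ≤ -3 ∧ ((x < 3*c + w - 5 → c ≥ 2*x + 1) → (¬((1/3)*x + 2*y ≥ -16 ∧ 4*acc + 5*x = 2*y - 9))) ∧ ((¬(x < 3*c + w - 5 → c ≥ 2*x + 1)) → (¬((1/3)*x + 2*y ≥ -16 ∧ 2*c = x + 2*y - 13)))
The weakest precondition is y ≤ -3 ∧ ((x < 3*c + w - 5 → c ≥ 2*x + 1) → (¬((1/3)*x + 2*y ≥ -16 ∧ 4*acc + 5*x = 2*y - 9))) ∧ ((¬(x < 3*c + w - 5 → c ≥ 2*x + 1)) → (¬((1/3)*x + 2*y ≥ -16 ∧ 2*c = x + 2*y - 13))).
Check whether y ≤ -3 ∧ ((x < w - 20 → 2*x ≤ -6) → (¬((1/3)*x + 2*y ≥ -16 ∧ 4*acc + 5*x = 2*y - 9))) ∧ ((¬(x < w - 20 → 2*x ≤ -6)) → (¬((1/3)*x + 2*y ≥ -16 ∧ x + 2*y = 3))) ∧ c = 2 implies it.
Countermodel: at the initial state acc = 0, c = 2, w = 44, x = 23, y = -3, the precondition holds but the weakest precondition fails.
Answer: invalid


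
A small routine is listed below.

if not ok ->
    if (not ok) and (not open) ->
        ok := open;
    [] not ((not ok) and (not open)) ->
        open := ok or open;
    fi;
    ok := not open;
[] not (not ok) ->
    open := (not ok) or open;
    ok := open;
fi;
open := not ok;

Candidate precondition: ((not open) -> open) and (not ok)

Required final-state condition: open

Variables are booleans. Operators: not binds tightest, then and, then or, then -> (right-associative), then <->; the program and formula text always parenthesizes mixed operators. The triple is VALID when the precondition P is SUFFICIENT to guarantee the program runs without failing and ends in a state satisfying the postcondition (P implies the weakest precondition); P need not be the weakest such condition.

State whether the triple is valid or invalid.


Working backward. After the program, open must hold.
Before open := not ok: not ok
Then branch requires (((not ok) and (not open)) -> open) and ((not ((not ok) and (not open))) -> (ok or open)); else branch requires not ((not ok) or open).
Before the if: ((not ok) -> ((((not ok) and (not open)) -> open) and ((not ((not ok) and (not open))) -> (ok or open)))) and (ok -> (not ((not ok) or open)))
The weakest precondition is ((not ok) -> ((((not ok) and (not open)) -> open) and ((not ((not ok) and (not open))) -> (ok or open)))) and (ok -> (not ((not ok) or open))).
Check whether ((not open) -> open) and (not ok) implies it.
Every state satisfying the precondition satisfies the weakest precondition: the implication holds.
Answer: valid


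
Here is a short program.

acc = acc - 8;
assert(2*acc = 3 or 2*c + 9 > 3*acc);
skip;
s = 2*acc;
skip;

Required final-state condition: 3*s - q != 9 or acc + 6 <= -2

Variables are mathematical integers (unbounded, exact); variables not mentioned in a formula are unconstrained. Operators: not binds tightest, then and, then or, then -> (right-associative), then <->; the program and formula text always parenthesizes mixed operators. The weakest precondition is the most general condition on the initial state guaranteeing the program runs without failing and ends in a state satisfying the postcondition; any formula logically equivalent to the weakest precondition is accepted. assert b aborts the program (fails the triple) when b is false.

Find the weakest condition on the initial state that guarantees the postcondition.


Working backward. After the program, the postcondition 3*s - q != 9 or acc + 6 <= -2 must hold; in canonical form it is 3*s != q + 9 or acc <= -8.
Before skip: 3*s != q + 9 or acc <= -8
Before s := 2*acc: 6*acc != q + 9 or acc <= -8
Before skip: 6*acc != q + 9 or acc <= -8
Before assert 2*acc = 3 or 2*c + 9 > 3*acc: (2*acc = 3 or 2*c > 3*acc - 9) and (6*acc != q + 9 or acc <= -8)
Before acc := acc - 8: (2*acc = 19 or 2*c > 3*acc - 33) and (6*acc != q + 57 or acc <= 0)
Answer: WP = (2*acc = 19 or 2*c > 3*acc - 33) and (6*acc != q + 57 or acc <= 0)


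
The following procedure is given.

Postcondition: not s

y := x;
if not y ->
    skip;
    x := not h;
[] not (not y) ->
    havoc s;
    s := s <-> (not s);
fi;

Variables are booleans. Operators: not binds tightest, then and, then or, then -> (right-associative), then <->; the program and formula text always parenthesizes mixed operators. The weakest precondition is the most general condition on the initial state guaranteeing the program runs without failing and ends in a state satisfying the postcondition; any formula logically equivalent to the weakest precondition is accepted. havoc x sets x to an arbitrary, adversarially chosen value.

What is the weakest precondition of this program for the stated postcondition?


Working backward. After the program, not s must hold.
Then branch requires not s; else branch requires true.
Before the if: (not y) -> (not s)
Before y := x: (not x) -> (not s)
Answer: WP = (not x) -> (not s)


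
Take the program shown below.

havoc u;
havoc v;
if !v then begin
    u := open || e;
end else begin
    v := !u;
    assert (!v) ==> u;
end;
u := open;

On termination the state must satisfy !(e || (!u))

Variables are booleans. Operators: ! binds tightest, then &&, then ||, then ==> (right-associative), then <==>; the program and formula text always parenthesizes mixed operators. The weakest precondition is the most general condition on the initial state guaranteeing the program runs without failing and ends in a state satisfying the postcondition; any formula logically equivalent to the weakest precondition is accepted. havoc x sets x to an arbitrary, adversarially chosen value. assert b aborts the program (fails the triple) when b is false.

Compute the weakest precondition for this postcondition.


Working backward. After the program, !(e || (!u)) must hold.
Before u := open: !(e || (!open))
Then branch requires !(e || (!open)); else branch requires !(e || (!open)).
Before the if: ((!v) ==> (!(e || (!open)))) && (v ==> (!(e || (!open))))
Before havoc v: !(e || (!open))
Before havoc u: !(e || (!open))
Answer: WP = !(e || (!open))


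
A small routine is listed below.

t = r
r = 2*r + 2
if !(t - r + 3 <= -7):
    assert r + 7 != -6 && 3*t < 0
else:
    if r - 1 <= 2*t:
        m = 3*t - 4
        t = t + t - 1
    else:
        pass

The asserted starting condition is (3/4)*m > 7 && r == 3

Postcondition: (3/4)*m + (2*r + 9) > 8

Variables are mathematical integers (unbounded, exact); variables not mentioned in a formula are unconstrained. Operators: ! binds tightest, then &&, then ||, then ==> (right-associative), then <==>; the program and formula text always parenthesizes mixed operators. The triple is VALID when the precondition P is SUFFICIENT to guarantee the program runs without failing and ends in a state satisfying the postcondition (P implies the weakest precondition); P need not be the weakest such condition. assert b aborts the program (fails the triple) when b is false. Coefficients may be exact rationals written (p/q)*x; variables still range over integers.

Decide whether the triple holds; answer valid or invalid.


Working backward. After the program, the postcondition (3/4)*m + (2*r + 9) > 8 must hold; in canonical form it is (3/4)*m + 2*r > -1.
Then branch requires r != -13 && 3*t < 0 && (3/4)*m + 2*r > -1; else branch requires (r <= 2*t + 1 ==> 2*r + (9/4)*t > 2) && ((!(r <= 2*t + 1)) ==> (3/4)*m + 2*r > -1).
Before the if: ((!(t <= r - 10)) ==> (r != -13 && 3*t < 0 && (3/4)*m + 2*r > -1)) && (t <= r - 10 ==> ((r <= 2*t + 1 ==> 2*r + (9/4)*t > 2) && ((!(r <= 2*t + 1)) ==> (3/4)*m + 2*r > -1)))
Before r := 2*r + 2: ((!(t <= 2*r - 8)) ==> (2*r != -15 && 3*t < 0 && (3/4)*m + 4*r > -5)) && (t <= 2*r - 8 ==> ((2*r <= 2*t - 1 ==> 4*r + (9/4)*t > -2) && ((!(2*r <= 2*t - 1)) ==> (3/4)*m + 4*r > -5)))
Before t := r: ((!(r >= 8)) ==> (2*r != -15 && 3*r < 0 && (3/4)*m + 4*r > -5)) && (r >= 8 ==> (3/4)*m + 4*r > -5)
The weakest precondition is ((!(r >= 8)) ==> (2*r != -15 && 3*r < 0 && (3/4)*m + 4*r > -5)) && (r >= 8 ==> (3/4)*m + 4*r > -5).
Check whether (3/4)*m > 7 && r == 3 implies it.
Countermodel: at the initial state m = 10, r = 3, the precondition holds but the weakest precondition fails.
Answer: invalid


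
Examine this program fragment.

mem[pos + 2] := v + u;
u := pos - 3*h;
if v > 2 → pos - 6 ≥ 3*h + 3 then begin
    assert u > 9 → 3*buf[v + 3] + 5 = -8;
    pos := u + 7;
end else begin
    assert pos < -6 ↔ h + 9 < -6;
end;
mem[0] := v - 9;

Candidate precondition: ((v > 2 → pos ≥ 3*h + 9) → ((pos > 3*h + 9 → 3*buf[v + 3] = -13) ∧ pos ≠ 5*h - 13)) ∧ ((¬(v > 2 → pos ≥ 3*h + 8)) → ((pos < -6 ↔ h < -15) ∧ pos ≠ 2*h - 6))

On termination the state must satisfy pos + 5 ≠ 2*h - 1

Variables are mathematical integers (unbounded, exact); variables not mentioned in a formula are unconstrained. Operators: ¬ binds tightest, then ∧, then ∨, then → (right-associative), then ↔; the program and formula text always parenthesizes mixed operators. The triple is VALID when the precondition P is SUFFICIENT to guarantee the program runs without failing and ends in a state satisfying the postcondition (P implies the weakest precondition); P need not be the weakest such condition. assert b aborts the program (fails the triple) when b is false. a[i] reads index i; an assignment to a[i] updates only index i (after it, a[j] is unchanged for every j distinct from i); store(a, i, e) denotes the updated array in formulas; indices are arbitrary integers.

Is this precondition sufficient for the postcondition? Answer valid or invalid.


Working backward. After the program, the postcondition pos + 5 ≠ 2*h - 1 must hold; in canonical form it is pos ≠ 2*h - 6.
Before mem[0] := v - 9: pos ≠ 2*h - 6
Then branch requires (u > 9 → 3*buf[v + 3] = -13) ∧ u ≠ 2*h - 13; else branch requires (pos < -6 ↔ h < -15) ∧ pos ≠ 2*h - 6.
Before the if: ((v > 2 → pos ≥ 3*h + 9) → ((u > 9 → 3*buf[v + 3] = -13) ∧ u ≠ 2*h - 13)) ∧ ((¬(v > 2 → pos ≥ 3*h + 9)) → ((pos < -6 ↔ h < -15) ∧ pos ≠ 2*h - 6))
Before u := pos - 3*h: ((v > 2 → pos ≥ 3*h + 9) → ((pos > 3*h + 9 → 3*buf[v + 3] = -13) ∧ pos ≠ 5*h - 13)) ∧ ((¬(v > 2 → pos ≥ 3*h + 9)) → ((pos < -6 ↔ h < -15) ∧ pos ≠ 2*h - 6))
Before mem[pos + 2] := v + u: ((v > 2 → pos ≥ 3*h + 9) → ((pos > 3*h + 9 → 3*buf[v + 3] = -13) ∧ pos ≠ 5*h - 13)) ∧ ((¬(v > 2 → pos ≥ 3*h + 9)) → ((pos < -6 ↔ h < -15) ∧ pos ≠ 2*h - 6))
The weakest precondition is ((v > 2 → pos ≥ 3*h + 9) → ((pos > 3*h + 9 → 3*buf[v + 3] = -13) ∧ pos ≠ 5*h - 13)) ∧ ((¬(v > 2 → pos ≥ 3*h + 9)) → ((pos < -6 ↔ h < -15) ∧ pos ≠ 2*h - 6)).
Check whether ((v > 2 → pos ≥ 3*h + 9) → ((pos > 3*h + 9 → 3*buf[v + 3] = -13) ∧ pos ≠ 5*h - 13)) ∧ ((¬(v > 2 → pos ≥ 3*h + 8)) → ((pos < -6 ↔ h < -15) ∧ pos ≠ 2*h - 6)) implies it.
Countermodel: at the initial state buf = {[6] = 0, elsewhere 0}, h = -5, pos = -7, v = 3, the precondition holds but the weakest precondition fails.
Answer: invalid


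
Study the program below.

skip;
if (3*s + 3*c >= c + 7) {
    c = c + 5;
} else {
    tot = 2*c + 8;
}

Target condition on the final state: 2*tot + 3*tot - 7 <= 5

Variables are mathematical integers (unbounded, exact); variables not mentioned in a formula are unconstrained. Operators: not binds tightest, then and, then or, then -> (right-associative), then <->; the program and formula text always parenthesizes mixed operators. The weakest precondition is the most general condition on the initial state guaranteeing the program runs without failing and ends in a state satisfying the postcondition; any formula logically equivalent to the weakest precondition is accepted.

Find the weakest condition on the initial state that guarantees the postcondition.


Working backward. After the program, the postcondition 2*tot + 3*tot - 7 <= 5 must hold; in canonical form it is 5*tot <= 12.
Then branch requires 5*tot <= 12; else branch requires 10*c <= -28.
Before the if: (2*c + 3*s >= 7 -> 5*tot <= 12) and ((not (2*c + 3*s >= 7)) -> 10*c <= -28)
Before skip: (2*c + 3*s >= 7 -> 5*tot <= 12) and ((not (2*c + 3*s >= 7)) -> 10*c <= -28)
Answer: WP = (2*c + 3*s >= 7 -> 5*tot <= 12) and ((not (2*c + 3*s >= 7)) -> 10*c <= -28)


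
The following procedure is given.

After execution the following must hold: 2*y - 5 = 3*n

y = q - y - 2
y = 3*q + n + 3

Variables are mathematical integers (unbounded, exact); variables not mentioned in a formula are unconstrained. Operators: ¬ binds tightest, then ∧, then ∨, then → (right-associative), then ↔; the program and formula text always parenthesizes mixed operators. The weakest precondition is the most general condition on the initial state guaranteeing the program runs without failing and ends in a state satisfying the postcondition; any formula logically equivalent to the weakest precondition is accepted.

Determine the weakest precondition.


Working backward. After the program, the postcondition 2*y - 5 = 3*n must hold; in canonical form it is 2*y = 3*n + 5.
Before y := 3*q + n + 3: 6*q = n - 1
Before y := q - y - 2: 6*q = n - 1
Answer: WP = 6*q = n - 1


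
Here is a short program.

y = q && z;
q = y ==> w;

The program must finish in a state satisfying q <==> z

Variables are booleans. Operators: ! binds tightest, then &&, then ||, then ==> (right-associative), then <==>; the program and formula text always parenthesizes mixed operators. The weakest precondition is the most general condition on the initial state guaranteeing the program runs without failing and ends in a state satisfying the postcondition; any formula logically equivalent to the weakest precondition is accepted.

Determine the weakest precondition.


Working backward. After the program, q <==> z must hold.
Before q := y ==> w: (y ==> w) <==> z
Before y := q && z: ((q && z) ==> w) <==> z
Answer: WP = ((q && z) ==> w) <==> z


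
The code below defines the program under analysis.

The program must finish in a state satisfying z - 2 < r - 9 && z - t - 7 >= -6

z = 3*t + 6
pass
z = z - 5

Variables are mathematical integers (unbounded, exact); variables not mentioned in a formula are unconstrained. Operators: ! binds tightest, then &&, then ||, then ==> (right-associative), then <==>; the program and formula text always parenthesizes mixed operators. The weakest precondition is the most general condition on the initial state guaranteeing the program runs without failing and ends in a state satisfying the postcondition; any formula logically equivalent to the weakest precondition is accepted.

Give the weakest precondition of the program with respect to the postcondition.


Working backward. After the program, the postcondition z - 2 < r - 9 && z - t - 7 >= -6 must hold; in canonical form it is z < r - 7 && z >= t + 1.
Before z := z - 5: z < r - 2 && z >= t + 6
Before skip: z < r - 2 && z >= t + 6
Before z := 3*t + 6: 3*t < r - 8 && 2*t >= 0
Answer: WP = 3*t < r - 8 && 2*t >= 0


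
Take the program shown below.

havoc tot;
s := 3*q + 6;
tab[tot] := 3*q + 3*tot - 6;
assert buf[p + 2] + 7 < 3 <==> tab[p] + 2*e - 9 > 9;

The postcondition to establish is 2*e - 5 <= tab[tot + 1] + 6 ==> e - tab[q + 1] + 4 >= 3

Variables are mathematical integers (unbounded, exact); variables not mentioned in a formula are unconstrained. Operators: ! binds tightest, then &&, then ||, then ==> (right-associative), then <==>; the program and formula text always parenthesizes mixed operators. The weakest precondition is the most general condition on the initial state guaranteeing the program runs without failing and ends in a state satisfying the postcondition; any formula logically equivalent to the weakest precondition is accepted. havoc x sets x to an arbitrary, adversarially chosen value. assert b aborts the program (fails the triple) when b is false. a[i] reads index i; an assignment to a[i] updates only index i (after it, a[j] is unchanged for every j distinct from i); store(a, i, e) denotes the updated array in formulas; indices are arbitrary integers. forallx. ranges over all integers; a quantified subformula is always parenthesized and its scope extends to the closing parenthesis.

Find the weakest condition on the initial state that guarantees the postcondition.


Working backward. After the program, the postcondition 2*e - 5 <= tab[tot + 1] + 6 ==> e - tab[q + 1] + 4 >= 3 must hold; in canonical form it is 2*e <= tab[tot + 1] + 11 ==> e >= tab[q + 1] - 1.
Before assert buf[p + 2] + 7 < 3 <==> tab[p] + 2*e - 9 > 9: (buf[p + 2] < -4 <==> tab[p] + 2*e > 18) && (2*e <= tab[tot + 1] + 11 ==> e >= tab[q + 1] - 1)
Before tab[tot] := 3*q + 3*tot - 6: (buf[p + 2] < -4 <==> store(tab, tot, 3*q + 3*tot - 6)[p] + 2*e > 18) && (2*e <= store(tab, tot, 3*q + 3*tot - 6)[tot + 1] + 11 ==> e >= store(tab, tot, 3*q + 3*tot - 6)[q + 1] - 1)
Before s := 3*q + 6: (buf[p + 2] < -4 <==> store(tab, tot, 3*q + 3*tot - 6)[p] + 2*e > 18) && (2*e <= store(tab, tot, 3*q + 3*tot - 6)[tot + 1] + 11 ==> e >= store(tab, tot, 3*q + 3*tot - 6)[q + 1] - 1)
Before havoc tot: forall tot_1. ((buf[p + 2] < -4 <==> store(tab, tot_1, 3*q + 3*tot_1 - 6)[p] + 2*e > 18) && (2*e <= store(tab, tot_1, 3*q + 3*tot_1 - 6)[tot_1 + 1] + 11 ==> e >= store(tab, tot_1, 3*q + 3*tot_1 - 6)[q + 1] - 1))
Answer: WP = forall tot_1. ((buf[p + 2] < -4 <==> store(tab, tot_1, 3*q + 3*tot_1 - 6)[p] + 2*e > 18) && (2*e <= store(tab, tot_1, 3*q + 3*tot_1 - 6)[tot_1 + 1] + 11 ==> e >= store(tab, tot_1, 3*q + 3*tot_1 - 6)[q + 1] - 1))


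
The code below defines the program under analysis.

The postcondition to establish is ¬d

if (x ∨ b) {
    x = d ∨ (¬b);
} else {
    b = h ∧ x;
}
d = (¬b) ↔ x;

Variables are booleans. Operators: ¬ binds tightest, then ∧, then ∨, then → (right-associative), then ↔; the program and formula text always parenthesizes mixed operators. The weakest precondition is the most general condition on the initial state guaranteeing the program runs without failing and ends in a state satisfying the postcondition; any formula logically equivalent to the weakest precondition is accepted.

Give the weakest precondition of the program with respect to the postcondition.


Working backward. After the program, ¬d must hold.
Before d := (¬b) ↔ x: ¬((¬b) ↔ x)
Then branch requires ¬((¬b) ↔ (d ∨ (¬b))); else branch requires ¬((¬(h ∧ x)) ↔ x).
Before the if: ((x ∨ b) → (¬((¬b) ↔ (d ∨ (¬b))))) ∧ ((¬(x ∨ b)) → (¬((¬(h ∧ x)) ↔ x)))
Answer: WP = ((x ∨ b) → (¬((¬b) ↔ (d ∨ (¬b))))) ∧ ((¬(x ∨ b)) → (¬((¬(h ∧ x)) ↔ x)))


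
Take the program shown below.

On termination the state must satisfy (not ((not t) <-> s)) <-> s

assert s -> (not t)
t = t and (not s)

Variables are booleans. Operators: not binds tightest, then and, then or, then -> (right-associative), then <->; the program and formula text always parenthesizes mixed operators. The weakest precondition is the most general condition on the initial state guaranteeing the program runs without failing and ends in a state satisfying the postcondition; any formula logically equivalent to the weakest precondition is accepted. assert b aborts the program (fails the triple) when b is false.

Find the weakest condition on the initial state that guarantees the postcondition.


Working backward. After the program, (not ((not t) <-> s)) <-> s must hold.
Before t := t and (not s): (not ((not (t and (not s))) <-> s)) <-> s
Before assert s -> (not t): (s -> (not t)) and ((not ((not (t and (not s))) <-> s)) <-> s)
Answer: WP = (s -> (not t)) and ((not ((not (t and (not s))) <-> s)) <-> s)


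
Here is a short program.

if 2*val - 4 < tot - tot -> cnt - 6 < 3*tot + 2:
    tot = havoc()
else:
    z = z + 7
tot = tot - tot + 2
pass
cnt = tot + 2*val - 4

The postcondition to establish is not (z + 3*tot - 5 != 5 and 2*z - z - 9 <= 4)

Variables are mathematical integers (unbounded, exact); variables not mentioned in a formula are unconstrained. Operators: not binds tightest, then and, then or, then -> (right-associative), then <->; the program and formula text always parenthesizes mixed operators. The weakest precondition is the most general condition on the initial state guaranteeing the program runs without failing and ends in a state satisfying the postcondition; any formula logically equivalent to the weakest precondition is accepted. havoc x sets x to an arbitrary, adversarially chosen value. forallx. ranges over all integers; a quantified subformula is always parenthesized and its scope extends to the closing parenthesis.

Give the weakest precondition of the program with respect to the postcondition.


Working backward. After the program, the postcondition not (z + 3*tot - 5 != 5 and 2*z - z - 9 <= 4) must hold; in canonical form it is not (3*tot + z != 10 and z <= 13).
Before cnt := tot + 2*val - 4: not (3*tot + z != 10 and z <= 13)
Before skip: not (3*tot + z != 10 and z <= 13)
Before tot := tot - tot + 2: not (z != 4 and z <= 13)
Then branch requires not (z != 4 and z <= 13); else branch requires not (z != -3 and z <= 6).
Before the if: ((2*val < 4 -> cnt < 3*tot + 8) -> (not (z != 4 and z <= 13))) and ((not (2*val < 4 -> cnt < 3*tot + 8)) -> (not (z != -3 and z <= 6)))
Answer: WP = ((2*val < 4 -> cnt < 3*tot + 8) -> (not (z != 4 and z <= 13))) and ((not (2*val < 4 -> cnt < 3*tot + 8)) -> (not (z != -3 and z <= 6)))
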